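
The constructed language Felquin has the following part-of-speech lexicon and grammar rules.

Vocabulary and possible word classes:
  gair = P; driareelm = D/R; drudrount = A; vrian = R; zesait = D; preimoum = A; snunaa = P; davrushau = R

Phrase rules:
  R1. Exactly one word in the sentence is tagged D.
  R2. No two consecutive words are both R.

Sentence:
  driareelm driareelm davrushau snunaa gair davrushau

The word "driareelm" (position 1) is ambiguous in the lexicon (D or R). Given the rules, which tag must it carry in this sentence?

R

Candidates per position — 1:driareelm {D,R}; 2:driareelm {D,R}; 3:davrushau {R}; 4:snunaa {P}; 5:gair {P}; 6:davrushau {R}.
Position 2: tagging it R would leave rule 2 unsatisfiable, so it must be D.
Position 1: tagging it D would leave rule 1 unsatisfiable, so it must be R.
So the tagging must be: R D R P P R.
Check: rule 1 ok; rule 2 ok.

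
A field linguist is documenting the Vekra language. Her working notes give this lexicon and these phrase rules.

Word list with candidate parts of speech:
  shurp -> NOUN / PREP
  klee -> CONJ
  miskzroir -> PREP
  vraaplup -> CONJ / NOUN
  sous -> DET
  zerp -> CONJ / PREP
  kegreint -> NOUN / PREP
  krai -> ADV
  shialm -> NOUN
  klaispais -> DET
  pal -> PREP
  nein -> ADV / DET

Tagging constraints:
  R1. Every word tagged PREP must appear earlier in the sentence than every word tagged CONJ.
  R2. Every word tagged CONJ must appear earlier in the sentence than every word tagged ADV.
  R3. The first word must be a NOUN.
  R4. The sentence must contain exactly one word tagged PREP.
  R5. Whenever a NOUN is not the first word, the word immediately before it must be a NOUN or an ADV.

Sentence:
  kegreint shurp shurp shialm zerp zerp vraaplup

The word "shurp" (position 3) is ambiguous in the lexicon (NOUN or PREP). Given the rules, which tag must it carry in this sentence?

NOUN

Candidates per position — 1:kegreint {NOUN,PREP}; 2:shurp {NOUN,PREP}; 3:shurp {NOUN,PREP}; 4:shialm {NOUN}; 5:zerp {CONJ,PREP}; 6:zerp {CONJ,PREP}; 7:vraaplup {CONJ,NOUN}.
Position 1: PREP is ruled out by rule 3; that leaves NOUN.
Position 2: PREP is ruled out by rule 5; that leaves NOUN.
Position 3: PREP is ruled out by rule 5; that leaves NOUN.
Position 7: NOUN is ruled out by rule 5; that leaves CONJ.
The remaining ambiguous positions (5, 6) are resolved jointly — only one combination satisfies every rule.
The only consistent sequence is: NOUN NOUN NOUN NOUN PREP CONJ CONJ.
Rule-by-rule: rule 1 ✓; rule 2 ✓; rule 3 ✓; rule 4 ✓; rule 5 ✓.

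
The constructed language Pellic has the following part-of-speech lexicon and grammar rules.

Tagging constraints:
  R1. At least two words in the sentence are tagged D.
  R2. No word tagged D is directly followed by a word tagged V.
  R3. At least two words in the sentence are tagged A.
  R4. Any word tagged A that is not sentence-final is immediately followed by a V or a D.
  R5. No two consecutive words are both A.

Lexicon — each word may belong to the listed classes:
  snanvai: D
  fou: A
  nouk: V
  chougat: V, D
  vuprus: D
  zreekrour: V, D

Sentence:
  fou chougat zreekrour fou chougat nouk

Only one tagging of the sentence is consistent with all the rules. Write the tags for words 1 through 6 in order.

Candidates per position — 1:fou {A}; 2:chougat {V,D}; 3:zreekrour {V,D}; 4:fou {A}; 5:chougat {V,D}; 6:nouk {V}.
Position 5: D is ruled out by rule 2; that leaves V.
Position 2: V is ruled out by rule 1; that leaves D.
Position 3: V is ruled out by rule 1; that leaves D.
So the tagging must be: A D D A V V.
Verifying each rule — rule 1 ok; rule 2 ok; rule 3 ok; rule 4 ok; rule 5 ok.

A D D A V V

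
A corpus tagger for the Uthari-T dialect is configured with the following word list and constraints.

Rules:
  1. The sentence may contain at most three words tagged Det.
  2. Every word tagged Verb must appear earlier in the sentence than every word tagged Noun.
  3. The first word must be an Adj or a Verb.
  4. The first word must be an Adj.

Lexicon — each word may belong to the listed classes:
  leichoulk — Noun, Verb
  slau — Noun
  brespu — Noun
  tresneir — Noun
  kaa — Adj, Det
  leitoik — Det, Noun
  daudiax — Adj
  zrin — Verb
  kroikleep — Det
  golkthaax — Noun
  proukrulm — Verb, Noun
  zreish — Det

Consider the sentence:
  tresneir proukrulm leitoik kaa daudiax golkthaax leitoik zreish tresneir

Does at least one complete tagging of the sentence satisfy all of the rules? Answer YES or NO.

NO

Candidates per position — 1:tresneir {Noun}; 2:proukrulm {Verb,Noun}; 3:leitoik {Det,Noun}; 4:kaa {Adj,Det}; 5:daudiax {Adj}; 6:golkthaax {Noun}; 7:leitoik {Det,Noun}; 8:zreish {Det}; 9:tresneir {Noun}.
Rule 3 cannot be satisfied by any choice of tags from the lexicon.
So there is no consistent tagging.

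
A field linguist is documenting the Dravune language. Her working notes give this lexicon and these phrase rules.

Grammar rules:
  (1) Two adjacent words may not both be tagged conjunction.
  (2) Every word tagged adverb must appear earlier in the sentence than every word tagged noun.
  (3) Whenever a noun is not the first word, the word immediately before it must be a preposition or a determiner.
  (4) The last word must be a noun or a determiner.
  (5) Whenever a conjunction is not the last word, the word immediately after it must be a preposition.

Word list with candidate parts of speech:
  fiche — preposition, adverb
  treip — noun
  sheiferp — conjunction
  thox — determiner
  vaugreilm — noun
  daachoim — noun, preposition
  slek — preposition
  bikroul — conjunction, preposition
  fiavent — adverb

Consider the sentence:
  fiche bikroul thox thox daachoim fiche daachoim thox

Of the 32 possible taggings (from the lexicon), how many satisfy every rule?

Candidates per position — 1:fiche {preposition,adverb}; 2:bikroul {conjunction,preposition}; 3:thox {determiner}; 4:thox {determiner}; 5:daachoim {noun,preposition}; 6:fiche {preposition,adverb}; 7:daachoim {noun,preposition}; 8:thox {determiner}.
There are 32 candidate sequences in total.
Checking each against the rules leaves 10 sequences.
Count = 10.

10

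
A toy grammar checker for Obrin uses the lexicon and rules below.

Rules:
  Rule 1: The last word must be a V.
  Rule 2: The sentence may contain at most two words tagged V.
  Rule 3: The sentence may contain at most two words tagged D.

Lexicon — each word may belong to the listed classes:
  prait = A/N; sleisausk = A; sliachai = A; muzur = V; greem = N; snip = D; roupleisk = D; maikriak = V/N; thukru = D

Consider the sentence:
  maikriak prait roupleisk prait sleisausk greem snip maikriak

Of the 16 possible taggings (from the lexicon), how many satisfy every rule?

Candidates per position — 1:maikriak {V,N}; 2:prait {A,N}; 3:roupleisk {D}; 4:prait {A,N}; 5:sleisausk {A}; 6:greem {N}; 7:snip {D}; 8:maikriak {V,N}.
There are 16 candidate sequences in total.
Checking each against the rules leaves 8 sequences.
Count = 8.

8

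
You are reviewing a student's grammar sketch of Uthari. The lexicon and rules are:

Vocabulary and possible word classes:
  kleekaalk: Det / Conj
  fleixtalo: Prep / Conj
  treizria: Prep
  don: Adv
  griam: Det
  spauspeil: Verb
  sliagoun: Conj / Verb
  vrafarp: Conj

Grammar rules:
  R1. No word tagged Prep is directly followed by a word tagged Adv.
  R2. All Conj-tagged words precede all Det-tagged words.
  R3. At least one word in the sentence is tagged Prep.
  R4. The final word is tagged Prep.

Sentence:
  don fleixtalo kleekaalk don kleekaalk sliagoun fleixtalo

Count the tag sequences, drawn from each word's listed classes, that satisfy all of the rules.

8

Candidates per position — 1:don {Adv}; 2:fleixtalo {Prep,Conj}; 3:kleekaalk {Det,Conj}; 4:don {Adv}; 5:kleekaalk {Det,Conj}; 6:sliagoun {Conj,Verb}; 7:fleixtalo {Prep,Conj}.
There are 32 candidate sequences in total.
Checking each against the rules leaves 8 sequences.
Count = 8.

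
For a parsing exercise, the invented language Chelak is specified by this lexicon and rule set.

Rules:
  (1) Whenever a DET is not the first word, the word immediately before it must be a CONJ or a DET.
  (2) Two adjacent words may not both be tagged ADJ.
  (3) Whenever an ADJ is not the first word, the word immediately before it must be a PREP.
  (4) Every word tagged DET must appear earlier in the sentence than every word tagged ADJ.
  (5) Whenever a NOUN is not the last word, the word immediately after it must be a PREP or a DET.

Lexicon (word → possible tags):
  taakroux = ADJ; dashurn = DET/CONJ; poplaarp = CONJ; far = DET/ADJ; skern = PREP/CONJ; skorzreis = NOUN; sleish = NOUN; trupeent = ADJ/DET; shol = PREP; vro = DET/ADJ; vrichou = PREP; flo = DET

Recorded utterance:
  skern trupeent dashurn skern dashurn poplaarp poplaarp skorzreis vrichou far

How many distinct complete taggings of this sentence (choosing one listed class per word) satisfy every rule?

Candidates per position — 1:skern {PREP,CONJ}; 2:trupeent {ADJ,DET}; 3:dashurn {DET,CONJ}; 4:skern {PREP,CONJ}; 5:dashurn {DET,CONJ}; 6:poplaarp {CONJ}; 7:poplaarp {CONJ}; 8:skorzreis {NOUN}; 9:vrichou {PREP}; 10:far {DET,ADJ}.
There are 64 candidate sequences in total.
Checking each against the rules leaves 8 sequences.
Count = 8.

8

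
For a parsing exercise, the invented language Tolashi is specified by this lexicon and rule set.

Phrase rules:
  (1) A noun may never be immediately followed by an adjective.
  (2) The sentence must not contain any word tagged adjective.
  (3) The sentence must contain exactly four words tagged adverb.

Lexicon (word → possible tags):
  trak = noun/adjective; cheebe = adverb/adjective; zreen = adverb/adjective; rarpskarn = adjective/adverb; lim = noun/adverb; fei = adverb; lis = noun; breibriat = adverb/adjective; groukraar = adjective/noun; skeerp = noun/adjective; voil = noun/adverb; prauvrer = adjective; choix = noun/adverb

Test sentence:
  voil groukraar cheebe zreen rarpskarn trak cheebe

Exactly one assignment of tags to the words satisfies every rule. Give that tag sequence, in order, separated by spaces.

Candidates per position — 1:voil {noun,adverb}; 2:groukraar {adjective,noun}; 3:cheebe {adverb,adjective}; 4:zreen {adverb,adjective}; 5:rarpskarn {adjective,adverb}; 6:trak {noun,adjective}; 7:cheebe {adverb,adjective}.
Position 2: tagging it adjective would leave rule 2 unsatisfiable, so it must be noun.
Position 3: tagging it adjective would leave rule 1 unsatisfiable, so it must be adverb.
Position 4: tagging it adjective would leave rule 2 unsatisfiable, so it must be adverb.
Position 5: tagging it adjective would leave rule 2 unsatisfiable, so it must be adverb.
Position 6: tagging it adjective would leave rule 2 unsatisfiable, so it must be noun.
Position 7: tagging it adjective would leave rule 1 unsatisfiable, so it must be adverb.
Position 1: tagging it adverb would leave rule 3 unsatisfiable, so it must be noun.
That leaves exactly one tagging: noun noun adverb adverb adverb noun adverb.
Check: rule 1 satisfied; rule 2 satisfied; rule 3 satisfied.

noun noun adverb adverb adverb noun adverb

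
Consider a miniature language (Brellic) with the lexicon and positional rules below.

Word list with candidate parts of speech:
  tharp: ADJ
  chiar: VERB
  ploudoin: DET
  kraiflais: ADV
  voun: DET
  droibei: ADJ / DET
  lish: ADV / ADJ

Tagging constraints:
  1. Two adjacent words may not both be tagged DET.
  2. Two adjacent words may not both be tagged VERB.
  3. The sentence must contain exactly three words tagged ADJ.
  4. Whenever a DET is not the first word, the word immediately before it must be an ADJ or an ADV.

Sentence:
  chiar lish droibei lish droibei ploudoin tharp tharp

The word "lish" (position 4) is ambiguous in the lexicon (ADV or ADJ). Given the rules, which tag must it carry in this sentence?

ADV

Candidates per position — 1:chiar {VERB}; 2:lish {ADV,ADJ}; 3:droibei {ADJ,DET}; 4:lish {ADV,ADJ}; 5:droibei {ADJ,DET}; 6:ploudoin {DET}; 7:tharp {ADJ}; 8:tharp {ADJ}.
At position 5, choosing DET makes rule 1 impossible to satisfy; hence ADJ.
At position 2, choosing ADJ makes rule 3 impossible to satisfy; hence ADV.
At position 3, choosing ADJ makes rule 3 impossible to satisfy; hence DET.
At position 4, choosing ADJ makes rule 3 impossible to satisfy; hence ADV.
That leaves exactly one tagging: VERB ADV DET ADV ADJ DET ADJ ADJ.
Verifying each rule — rule 1 holds; rule 2 holds; rule 3 holds; rule 4 holds.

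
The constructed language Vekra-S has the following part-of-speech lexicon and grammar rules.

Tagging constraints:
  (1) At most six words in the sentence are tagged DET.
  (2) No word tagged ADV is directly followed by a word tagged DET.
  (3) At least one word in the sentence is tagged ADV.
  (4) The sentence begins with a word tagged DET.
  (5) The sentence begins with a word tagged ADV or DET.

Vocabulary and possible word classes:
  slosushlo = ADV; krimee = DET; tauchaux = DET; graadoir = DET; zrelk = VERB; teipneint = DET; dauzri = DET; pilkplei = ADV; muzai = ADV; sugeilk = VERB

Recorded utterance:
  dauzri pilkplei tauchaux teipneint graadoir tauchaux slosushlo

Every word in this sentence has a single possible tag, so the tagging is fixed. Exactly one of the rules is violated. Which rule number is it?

2

Fixed tagging: DET ADV DET DET DET DET ADV.
Applying the rules: R1 ok, R2 fails, R3 ok, R4 ok, R5 ok.
Only rule 2 fails.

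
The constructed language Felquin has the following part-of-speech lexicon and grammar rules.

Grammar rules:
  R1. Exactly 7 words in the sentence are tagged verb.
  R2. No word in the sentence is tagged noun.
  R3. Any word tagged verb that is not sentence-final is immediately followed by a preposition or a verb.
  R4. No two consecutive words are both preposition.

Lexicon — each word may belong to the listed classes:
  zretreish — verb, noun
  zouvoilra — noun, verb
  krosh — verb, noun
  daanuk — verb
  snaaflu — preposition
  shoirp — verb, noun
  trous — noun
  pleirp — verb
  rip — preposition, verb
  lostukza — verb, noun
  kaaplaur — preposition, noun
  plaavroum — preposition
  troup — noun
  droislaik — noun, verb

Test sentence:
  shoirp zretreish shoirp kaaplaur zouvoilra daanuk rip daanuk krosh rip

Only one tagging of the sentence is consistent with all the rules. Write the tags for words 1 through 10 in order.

verb verb verb preposition verb verb preposition verb verb preposition

Candidates per position — 1:shoirp {verb,noun}; 2:zretreish {verb,noun}; 3:shoirp {verb,noun}; 4:kaaplaur {preposition,noun}; 5:zouvoilra {noun,verb}; 6:daanuk {verb}; 7:rip {preposition,verb}; 8:daanuk {verb}; 9:krosh {verb,noun}; 10:rip {preposition,verb}.
At position 1, choosing noun makes rule 2 impossible to satisfy; hence verb.
At position 2, choosing noun makes rule 2 impossible to satisfy; hence verb.
At position 3, choosing noun makes rule 2 impossible to satisfy; hence verb.
At position 4, choosing noun makes rule 2 impossible to satisfy; hence preposition.
At position 5, choosing noun makes rule 2 impossible to satisfy; hence verb.
At position 9, choosing noun makes rule 2 impossible to satisfy; hence verb.
At position 10, choosing verb makes rule 1 impossible to satisfy; hence preposition.
At position 7, choosing verb makes rule 1 impossible to satisfy; hence preposition.
So the tagging must be: verb verb verb preposition verb verb preposition verb verb preposition.
Verifying each rule — rule 1 holds; rule 2 holds; rule 3 holds; rule 4 holds.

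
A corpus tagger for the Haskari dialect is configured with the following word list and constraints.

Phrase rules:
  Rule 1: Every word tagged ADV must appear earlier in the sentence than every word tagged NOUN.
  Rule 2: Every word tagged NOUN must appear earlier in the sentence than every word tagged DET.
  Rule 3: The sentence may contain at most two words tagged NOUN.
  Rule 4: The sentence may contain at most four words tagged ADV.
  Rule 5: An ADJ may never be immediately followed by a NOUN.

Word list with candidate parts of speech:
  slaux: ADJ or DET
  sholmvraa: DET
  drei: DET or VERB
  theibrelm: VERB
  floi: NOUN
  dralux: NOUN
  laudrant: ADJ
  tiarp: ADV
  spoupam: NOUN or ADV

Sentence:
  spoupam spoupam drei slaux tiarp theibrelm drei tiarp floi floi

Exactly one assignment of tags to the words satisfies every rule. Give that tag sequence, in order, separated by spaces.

ADV ADV VERB ADJ ADV VERB VERB ADV NOUN NOUN

Candidates per position — 1:spoupam {NOUN,ADV}; 2:spoupam {NOUN,ADV}; 3:drei {DET,VERB}; 4:slaux {ADJ,DET}; 5:tiarp {ADV}; 6:theibrelm {VERB}; 7:drei {DET,VERB}; 8:tiarp {ADV}; 9:floi {NOUN}; 10:floi {NOUN}.
Word 1 cannot be NOUN — rule 1 would then fail for every completion. It is ADV.
Word 2 cannot be NOUN — rule 1 would then fail for every completion. It is ADV.
Word 3 cannot be DET — rule 2 would then fail for every completion. It is VERB.
Word 4 cannot be DET — rule 2 would then fail for every completion. It is ADJ.
Word 7 cannot be DET — rule 2 would then fail for every completion. It is VERB.
That leaves exactly one tagging: ADV ADV VERB ADJ ADV VERB VERB ADV NOUN NOUN.
Check: rule 1 ✓; rule 2 ✓; rule 3 ✓; rule 4 ✓; rule 5 ✓.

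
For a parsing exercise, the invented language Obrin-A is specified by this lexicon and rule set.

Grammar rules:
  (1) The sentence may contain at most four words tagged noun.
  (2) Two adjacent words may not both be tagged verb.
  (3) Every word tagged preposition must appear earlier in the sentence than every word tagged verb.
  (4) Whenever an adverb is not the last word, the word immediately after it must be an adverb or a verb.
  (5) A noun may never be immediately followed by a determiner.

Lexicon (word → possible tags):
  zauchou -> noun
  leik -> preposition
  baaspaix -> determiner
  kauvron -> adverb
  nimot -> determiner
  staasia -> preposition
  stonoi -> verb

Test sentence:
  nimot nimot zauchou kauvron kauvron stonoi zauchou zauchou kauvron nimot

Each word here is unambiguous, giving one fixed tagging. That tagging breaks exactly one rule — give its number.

Fixed tagging: determiner determiner noun adverb adverb verb noun noun adverb determiner.
Checking each rule: R1 pass, R2 pass, R3 pass, R4 fail, R5 pass.
Only rule 4 fails.

4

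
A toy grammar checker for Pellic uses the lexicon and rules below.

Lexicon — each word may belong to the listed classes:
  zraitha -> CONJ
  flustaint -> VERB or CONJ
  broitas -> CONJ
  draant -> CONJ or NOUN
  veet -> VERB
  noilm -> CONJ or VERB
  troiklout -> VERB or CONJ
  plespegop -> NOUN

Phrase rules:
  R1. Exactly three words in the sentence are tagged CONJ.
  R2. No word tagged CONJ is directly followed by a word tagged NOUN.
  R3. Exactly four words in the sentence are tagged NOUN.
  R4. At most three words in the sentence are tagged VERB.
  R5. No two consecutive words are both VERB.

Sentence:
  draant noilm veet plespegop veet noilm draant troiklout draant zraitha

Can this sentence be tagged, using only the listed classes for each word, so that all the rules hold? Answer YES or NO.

Candidates per position — 1:draant {CONJ,NOUN}; 2:noilm {CONJ,VERB}; 3:veet {VERB}; 4:plespegop {NOUN}; 5:veet {VERB}; 6:noilm {CONJ,VERB}; 7:draant {CONJ,NOUN}; 8:troiklout {VERB,CONJ}; 9:draant {CONJ,NOUN}; 10:zraitha {CONJ}.
Every candidate sequence violates at least one rule; no consistent tagging exists.

NO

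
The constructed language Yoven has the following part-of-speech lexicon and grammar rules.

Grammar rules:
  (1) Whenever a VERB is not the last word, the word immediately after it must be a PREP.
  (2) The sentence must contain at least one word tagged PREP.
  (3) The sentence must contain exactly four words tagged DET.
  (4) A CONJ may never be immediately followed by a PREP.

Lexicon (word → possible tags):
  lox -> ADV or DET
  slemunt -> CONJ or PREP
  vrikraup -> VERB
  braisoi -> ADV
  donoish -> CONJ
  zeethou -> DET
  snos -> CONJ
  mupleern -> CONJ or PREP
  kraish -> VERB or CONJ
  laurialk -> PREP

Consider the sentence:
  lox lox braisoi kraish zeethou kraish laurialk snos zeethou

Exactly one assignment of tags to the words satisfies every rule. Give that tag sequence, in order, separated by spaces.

Candidates per position — 1:lox {ADV,DET}; 2:lox {ADV,DET}; 3:braisoi {ADV}; 4:kraish {VERB,CONJ}; 5:zeethou {DET}; 6:kraish {VERB,CONJ}; 7:laurialk {PREP}; 8:snos {CONJ}; 9:zeethou {DET}.
If word 1 were ADV, no tagging could satisfy rule 3; so word 1 is DET.
If word 2 were ADV, no tagging could satisfy rule 3; so word 2 is DET.
If word 4 were VERB, no tagging could satisfy rule 1; so word 4 is CONJ.
If word 6 were CONJ, no tagging could satisfy rule 4; so word 6 is VERB.
That leaves exactly one tagging: DET DET ADV CONJ DET VERB PREP CONJ DET.
Check: rule 1 ✓; rule 2 ✓; rule 3 ✓; rule 4 ✓.

DET DET ADV CONJ DET VERB PREP CONJ DET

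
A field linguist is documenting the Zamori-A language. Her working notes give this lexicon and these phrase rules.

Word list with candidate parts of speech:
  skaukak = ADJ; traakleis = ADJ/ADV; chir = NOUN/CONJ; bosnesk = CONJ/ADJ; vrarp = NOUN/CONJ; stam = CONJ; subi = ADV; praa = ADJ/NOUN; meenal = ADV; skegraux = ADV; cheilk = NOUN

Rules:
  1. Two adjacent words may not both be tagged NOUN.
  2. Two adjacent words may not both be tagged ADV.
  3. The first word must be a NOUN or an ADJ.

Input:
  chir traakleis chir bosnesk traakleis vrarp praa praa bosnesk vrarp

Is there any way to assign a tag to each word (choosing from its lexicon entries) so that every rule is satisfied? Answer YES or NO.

Candidates per position — 1:chir {NOUN,CONJ}; 2:traakleis {ADJ,ADV}; 3:chir {NOUN,CONJ}; 4:bosnesk {CONJ,ADJ}; 5:traakleis {ADJ,ADV}; 6:vrarp {NOUN,CONJ}; 7:praa {ADJ,NOUN}; 8:praa {ADJ,NOUN}; 9:bosnesk {CONJ,ADJ}; 10:vrarp {NOUN,CONJ}.
One satisfying assignment: NOUN ADJ CONJ CONJ ADJ CONJ NOUN ADJ CONJ CONJ.
Rule-by-rule: rule 1 ✓; rule 2 ✓; rule 3 ✓.

YES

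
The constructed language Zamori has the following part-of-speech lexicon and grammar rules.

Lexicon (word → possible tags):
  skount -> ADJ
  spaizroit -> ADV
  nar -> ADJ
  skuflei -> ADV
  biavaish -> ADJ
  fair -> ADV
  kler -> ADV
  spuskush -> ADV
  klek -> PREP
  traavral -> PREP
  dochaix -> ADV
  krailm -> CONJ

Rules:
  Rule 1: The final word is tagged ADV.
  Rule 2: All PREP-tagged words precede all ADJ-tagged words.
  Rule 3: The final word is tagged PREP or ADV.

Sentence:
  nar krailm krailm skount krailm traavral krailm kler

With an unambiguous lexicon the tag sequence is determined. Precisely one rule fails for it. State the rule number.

Fixed tagging: ADJ CONJ CONJ ADJ CONJ PREP CONJ ADV.
Applying the rules: R1 pass, R2 fail, R3 pass.
Only rule 2 fails.

2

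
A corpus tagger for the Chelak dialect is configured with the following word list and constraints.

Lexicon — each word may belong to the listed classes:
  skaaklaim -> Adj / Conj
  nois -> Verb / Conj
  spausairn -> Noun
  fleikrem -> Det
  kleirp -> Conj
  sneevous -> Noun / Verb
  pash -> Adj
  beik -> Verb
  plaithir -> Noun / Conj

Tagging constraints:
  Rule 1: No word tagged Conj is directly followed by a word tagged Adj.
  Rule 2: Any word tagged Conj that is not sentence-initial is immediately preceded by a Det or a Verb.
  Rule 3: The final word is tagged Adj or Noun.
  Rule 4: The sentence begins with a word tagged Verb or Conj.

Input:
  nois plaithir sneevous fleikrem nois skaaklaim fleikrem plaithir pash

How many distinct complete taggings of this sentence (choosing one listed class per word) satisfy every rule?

Candidates per position — 1:nois {Verb,Conj}; 2:plaithir {Noun,Conj}; 3:sneevous {Noun,Verb}; 4:fleikrem {Det}; 5:nois {Verb,Conj}; 6:skaaklaim {Adj,Conj}; 7:fleikrem {Det}; 8:plaithir {Noun,Conj}; 9:pash {Adj}.
There are 64 candidate sequences in total.
Checking each against the rules leaves 12 sequences.
Count = 12.

12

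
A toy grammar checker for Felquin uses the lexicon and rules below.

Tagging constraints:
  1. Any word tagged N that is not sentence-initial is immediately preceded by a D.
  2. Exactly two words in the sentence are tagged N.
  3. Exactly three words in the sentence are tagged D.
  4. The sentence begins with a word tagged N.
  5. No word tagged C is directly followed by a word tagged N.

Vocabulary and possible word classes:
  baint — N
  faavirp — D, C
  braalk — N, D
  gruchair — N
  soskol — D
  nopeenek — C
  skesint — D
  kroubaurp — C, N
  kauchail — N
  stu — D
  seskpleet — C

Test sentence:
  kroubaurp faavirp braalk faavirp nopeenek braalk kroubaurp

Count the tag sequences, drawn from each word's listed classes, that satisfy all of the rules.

3

Candidates per position — 1:kroubaurp {C,N}; 2:faavirp {D,C}; 3:braalk {N,D}; 4:faavirp {D,C}; 5:nopeenek {C}; 6:braalk {N,D}; 7:kroubaurp {C,N}.
There are 64 candidate sequences in total.
The sequences that satisfy every rule: N D N D C D C; N D D C C D N; N C D D C D N.
Count = 3.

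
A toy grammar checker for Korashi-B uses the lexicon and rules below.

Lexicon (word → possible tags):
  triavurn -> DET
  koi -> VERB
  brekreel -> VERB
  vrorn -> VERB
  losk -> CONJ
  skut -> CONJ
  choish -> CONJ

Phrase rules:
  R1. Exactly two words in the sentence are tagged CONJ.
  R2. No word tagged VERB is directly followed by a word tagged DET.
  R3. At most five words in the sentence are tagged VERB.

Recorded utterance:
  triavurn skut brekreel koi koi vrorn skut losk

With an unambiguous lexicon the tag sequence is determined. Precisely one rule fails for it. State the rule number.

1

Fixed tagging: DET CONJ VERB VERB VERB VERB CONJ CONJ.
Checking each rule: R1 fails, R2 ok, R3 ok.
Only rule 1 fails.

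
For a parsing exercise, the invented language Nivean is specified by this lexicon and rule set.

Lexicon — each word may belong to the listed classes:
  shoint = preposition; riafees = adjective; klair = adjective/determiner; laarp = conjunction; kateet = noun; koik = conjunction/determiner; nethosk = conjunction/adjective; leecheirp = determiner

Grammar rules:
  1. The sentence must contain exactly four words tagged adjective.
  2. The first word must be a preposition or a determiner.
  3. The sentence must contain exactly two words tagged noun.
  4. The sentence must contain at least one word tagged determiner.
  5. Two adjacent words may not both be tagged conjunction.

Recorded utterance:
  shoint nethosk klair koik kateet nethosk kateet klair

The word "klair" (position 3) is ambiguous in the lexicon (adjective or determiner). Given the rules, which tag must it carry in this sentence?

Candidates per position — 1:shoint {preposition}; 2:nethosk {conjunction,adjective}; 3:klair {adjective,determiner}; 4:koik {conjunction,determiner}; 5:kateet {noun}; 6:nethosk {conjunction,adjective}; 7:kateet {noun}; 8:klair {adjective,determiner}.
Position 2: conjunction is ruled out by rule 1; that leaves adjective.
Position 3: determiner is ruled out by rule 1; that leaves adjective.
Position 6: conjunction is ruled out by rule 1; that leaves adjective.
Position 8: determiner is ruled out by rule 1; that leaves adjective.
Position 4: conjunction is ruled out by rule 4; that leaves determiner.
So the tagging must be: preposition adjective adjective determiner noun adjective noun adjective.
Verifying each rule — rule 1 ✓; rule 2 ✓; rule 3 ✓; rule 4 ✓; rule 5 ✓.

adjective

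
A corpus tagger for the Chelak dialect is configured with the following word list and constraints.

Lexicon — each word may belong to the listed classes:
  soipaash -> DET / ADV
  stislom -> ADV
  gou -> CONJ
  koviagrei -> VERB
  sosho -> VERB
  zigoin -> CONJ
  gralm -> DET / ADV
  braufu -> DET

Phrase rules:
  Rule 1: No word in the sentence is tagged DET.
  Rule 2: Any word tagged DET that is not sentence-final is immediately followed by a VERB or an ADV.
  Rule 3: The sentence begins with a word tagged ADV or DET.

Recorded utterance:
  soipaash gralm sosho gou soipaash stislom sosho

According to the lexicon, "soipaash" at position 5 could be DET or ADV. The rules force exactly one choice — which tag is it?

ADV

Candidates per position — 1:soipaash {DET,ADV}; 2:gralm {DET,ADV}; 3:sosho {VERB}; 4:gou {CONJ}; 5:soipaash {DET,ADV}; 6:stislom {ADV}; 7:sosho {VERB}.
If word 1 were DET, no tagging could satisfy rule 1; so word 1 is ADV.
If word 2 were DET, no tagging could satisfy rule 1; so word 2 is ADV.
If word 5 were DET, no tagging could satisfy rule 1; so word 5 is ADV.
The unique satisfying tagging is: ADV ADV VERB CONJ ADV ADV VERB.
Check: rule 1 holds; rule 2 holds; rule 3 holds.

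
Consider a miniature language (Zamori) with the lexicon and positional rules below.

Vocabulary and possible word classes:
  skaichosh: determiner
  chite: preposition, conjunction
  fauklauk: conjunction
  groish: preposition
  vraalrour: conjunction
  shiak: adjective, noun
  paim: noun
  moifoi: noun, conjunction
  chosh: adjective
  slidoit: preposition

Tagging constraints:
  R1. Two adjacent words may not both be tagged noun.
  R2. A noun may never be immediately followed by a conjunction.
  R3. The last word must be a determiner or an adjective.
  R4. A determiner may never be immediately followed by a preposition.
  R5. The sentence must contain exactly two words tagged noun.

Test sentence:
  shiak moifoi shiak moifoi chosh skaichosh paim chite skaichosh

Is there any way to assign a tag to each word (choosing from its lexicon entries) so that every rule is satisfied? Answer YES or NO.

Candidates per position — 1:shiak {adjective,noun}; 2:moifoi {noun,conjunction}; 3:shiak {adjective,noun}; 4:moifoi {noun,conjunction}; 5:chosh {adjective}; 6:skaichosh {determiner}; 7:paim {noun}; 8:chite {preposition,conjunction}; 9:skaichosh {determiner}.
One satisfying assignment: adjective noun adjective conjunction adjective determiner noun preposition determiner.
Check: rule 1 holds; rule 2 holds; rule 3 holds; rule 4 holds; rule 5 holds.

YES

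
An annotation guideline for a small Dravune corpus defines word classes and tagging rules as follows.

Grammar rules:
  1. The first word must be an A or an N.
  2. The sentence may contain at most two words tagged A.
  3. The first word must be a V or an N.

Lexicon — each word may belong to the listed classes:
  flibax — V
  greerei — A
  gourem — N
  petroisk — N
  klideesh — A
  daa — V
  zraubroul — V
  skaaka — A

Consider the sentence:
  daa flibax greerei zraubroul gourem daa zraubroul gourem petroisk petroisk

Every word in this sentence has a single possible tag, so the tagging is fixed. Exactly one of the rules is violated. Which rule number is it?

1

Fixed tagging: V V A V N V V N N N.
Applying the rules: R1 violated, R2 holds, R3 holds.
Only rule 1 fails.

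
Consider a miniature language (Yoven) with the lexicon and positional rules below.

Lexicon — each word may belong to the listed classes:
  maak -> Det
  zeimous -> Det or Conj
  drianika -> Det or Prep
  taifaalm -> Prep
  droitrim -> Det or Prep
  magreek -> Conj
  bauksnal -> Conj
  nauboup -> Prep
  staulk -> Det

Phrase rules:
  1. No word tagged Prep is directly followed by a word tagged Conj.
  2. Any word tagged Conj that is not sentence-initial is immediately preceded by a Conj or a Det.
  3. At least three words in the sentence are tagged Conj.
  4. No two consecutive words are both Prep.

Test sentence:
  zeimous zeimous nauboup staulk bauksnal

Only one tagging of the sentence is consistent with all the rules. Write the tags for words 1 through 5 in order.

Candidates per position — 1:zeimous {Det,Conj}; 2:zeimous {Det,Conj}; 3:nauboup {Prep}; 4:staulk {Det}; 5:bauksnal {Conj}.
Position 1: tagging it Det would leave rule 3 unsatisfiable, so it must be Conj.
Position 2: tagging it Det would leave rule 3 unsatisfiable, so it must be Conj.
The only consistent sequence is: Conj Conj Prep Det Conj.
Verifying each rule — rule 1 ✓; rule 2 ✓; rule 3 ✓; rule 4 ✓.

Conj Conj Prep Det Conj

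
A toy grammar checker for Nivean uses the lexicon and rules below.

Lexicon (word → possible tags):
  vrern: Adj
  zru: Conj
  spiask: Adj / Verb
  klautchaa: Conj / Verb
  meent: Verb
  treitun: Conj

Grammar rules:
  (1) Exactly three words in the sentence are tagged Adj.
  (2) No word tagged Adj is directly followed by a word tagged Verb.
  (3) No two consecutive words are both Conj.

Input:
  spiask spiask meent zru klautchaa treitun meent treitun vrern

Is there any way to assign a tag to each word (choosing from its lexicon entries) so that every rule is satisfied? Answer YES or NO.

Candidates per position — 1:spiask {Adj,Verb}; 2:spiask {Adj,Verb}; 3:meent {Verb}; 4:zru {Conj}; 5:klautchaa {Conj,Verb}; 6:treitun {Conj}; 7:meent {Verb}; 8:treitun {Conj}; 9:vrern {Adj}.
Every candidate sequence violates at least one rule; no consistent tagging exists.

NO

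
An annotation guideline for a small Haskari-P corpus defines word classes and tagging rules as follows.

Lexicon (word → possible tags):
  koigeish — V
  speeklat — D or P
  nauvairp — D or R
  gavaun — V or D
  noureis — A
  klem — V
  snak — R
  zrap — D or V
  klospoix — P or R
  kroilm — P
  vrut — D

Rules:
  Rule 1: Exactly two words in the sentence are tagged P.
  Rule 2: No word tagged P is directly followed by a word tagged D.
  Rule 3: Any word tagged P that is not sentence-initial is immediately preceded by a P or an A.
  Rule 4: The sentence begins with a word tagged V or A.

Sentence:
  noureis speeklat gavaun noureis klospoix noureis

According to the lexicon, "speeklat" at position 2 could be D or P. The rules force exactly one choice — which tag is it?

P

Candidates per position — 1:noureis {A}; 2:speeklat {D,P}; 3:gavaun {V,D}; 4:noureis {A}; 5:klospoix {P,R}; 6:noureis {A}.
At position 2, choosing D makes rule 1 impossible to satisfy; hence P.
At position 3, choosing D makes rule 2 impossible to satisfy; hence V.
At position 5, choosing R makes rule 1 impossible to satisfy; hence P.
So the tagging must be: A P V A P A.
Checking: rule 1 satisfied; rule 2 satisfied; rule 3 satisfied; rule 4 satisfied.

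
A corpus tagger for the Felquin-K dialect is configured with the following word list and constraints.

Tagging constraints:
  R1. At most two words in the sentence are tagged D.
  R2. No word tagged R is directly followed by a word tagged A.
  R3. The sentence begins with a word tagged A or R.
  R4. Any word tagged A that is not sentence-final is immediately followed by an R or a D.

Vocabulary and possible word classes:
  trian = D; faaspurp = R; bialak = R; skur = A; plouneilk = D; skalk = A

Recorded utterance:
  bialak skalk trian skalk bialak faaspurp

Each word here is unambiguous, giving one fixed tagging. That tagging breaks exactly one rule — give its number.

Fixed tagging: R A D A R R.
Checking each rule: R1 pass, R2 fail, R3 pass, R4 pass.
Only rule 2 fails.

2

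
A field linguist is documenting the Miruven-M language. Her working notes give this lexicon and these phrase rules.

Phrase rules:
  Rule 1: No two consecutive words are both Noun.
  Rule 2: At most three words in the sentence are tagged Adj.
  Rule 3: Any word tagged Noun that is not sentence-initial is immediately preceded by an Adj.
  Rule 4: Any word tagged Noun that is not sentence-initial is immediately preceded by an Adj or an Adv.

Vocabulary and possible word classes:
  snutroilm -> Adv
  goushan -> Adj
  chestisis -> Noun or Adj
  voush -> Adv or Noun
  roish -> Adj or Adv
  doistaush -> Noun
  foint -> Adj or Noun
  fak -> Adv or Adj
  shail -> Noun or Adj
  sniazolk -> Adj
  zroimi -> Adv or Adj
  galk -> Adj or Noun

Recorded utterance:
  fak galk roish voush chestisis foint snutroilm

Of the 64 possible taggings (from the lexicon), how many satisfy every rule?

Candidates per position — 1:fak {Adv,Adj}; 2:galk {Adj,Noun}; 3:roish {Adj,Adv}; 4:voush {Adv,Noun}; 5:chestisis {Noun,Adj}; 6:foint {Adj,Noun}; 7:snutroilm {Adv}.
There are 64 candidate sequences in total.
Checking each against the rules leaves 9 sequences.
Count = 9.

9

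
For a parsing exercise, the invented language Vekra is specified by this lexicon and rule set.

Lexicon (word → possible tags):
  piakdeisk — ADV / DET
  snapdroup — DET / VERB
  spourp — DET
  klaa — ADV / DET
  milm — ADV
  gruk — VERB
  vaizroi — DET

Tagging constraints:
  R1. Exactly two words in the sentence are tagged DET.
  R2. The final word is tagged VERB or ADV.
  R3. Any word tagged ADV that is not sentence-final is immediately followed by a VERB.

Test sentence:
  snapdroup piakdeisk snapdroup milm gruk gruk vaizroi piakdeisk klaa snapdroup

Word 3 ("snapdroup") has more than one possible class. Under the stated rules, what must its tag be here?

VERB

Candidates per position — 1:snapdroup {DET,VERB}; 2:piakdeisk {ADV,DET}; 3:snapdroup {DET,VERB}; 4:milm {ADV}; 5:gruk {VERB}; 6:gruk {VERB}; 7:vaizroi {DET}; 8:piakdeisk {ADV,DET}; 9:klaa {ADV,DET}; 10:snapdroup {DET,VERB}.
Position 8: tagging it ADV would leave rule 3 unsatisfiable, so it must be DET.
Position 9: tagging it DET would leave rule 1 unsatisfiable, so it must be ADV.
Position 10: tagging it DET would leave rule 1 unsatisfiable, so it must be VERB.
Position 1: tagging it DET would leave rule 1 unsatisfiable, so it must be VERB.
Position 2: tagging it DET would leave rule 1 unsatisfiable, so it must be ADV.
Position 3: tagging it DET would leave rule 1 unsatisfiable, so it must be VERB.
So the tagging must be: VERB ADV VERB ADV VERB VERB DET DET ADV VERB.
Checking: rule 1 satisfied; rule 2 satisfied; rule 3 satisfied.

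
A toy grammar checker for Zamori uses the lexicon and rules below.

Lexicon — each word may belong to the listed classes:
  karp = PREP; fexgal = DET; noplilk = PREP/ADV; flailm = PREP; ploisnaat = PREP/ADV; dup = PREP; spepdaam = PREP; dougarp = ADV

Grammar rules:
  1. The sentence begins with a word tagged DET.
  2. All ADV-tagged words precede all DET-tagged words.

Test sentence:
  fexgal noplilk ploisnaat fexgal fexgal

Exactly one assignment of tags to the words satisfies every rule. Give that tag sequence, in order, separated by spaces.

Candidates per position — 1:fexgal {DET}; 2:noplilk {PREP,ADV}; 3:ploisnaat {PREP,ADV}; 4:fexgal {DET}; 5:fexgal {DET}.
At position 2, choosing ADV makes rule 2 impossible to satisfy; hence PREP.
At position 3, choosing ADV makes rule 2 impossible to satisfy; hence PREP.
So the tagging must be: DET PREP PREP DET DET.
Checking: rule 1 ok; rule 2 ok.

DET PREP PREP DET DET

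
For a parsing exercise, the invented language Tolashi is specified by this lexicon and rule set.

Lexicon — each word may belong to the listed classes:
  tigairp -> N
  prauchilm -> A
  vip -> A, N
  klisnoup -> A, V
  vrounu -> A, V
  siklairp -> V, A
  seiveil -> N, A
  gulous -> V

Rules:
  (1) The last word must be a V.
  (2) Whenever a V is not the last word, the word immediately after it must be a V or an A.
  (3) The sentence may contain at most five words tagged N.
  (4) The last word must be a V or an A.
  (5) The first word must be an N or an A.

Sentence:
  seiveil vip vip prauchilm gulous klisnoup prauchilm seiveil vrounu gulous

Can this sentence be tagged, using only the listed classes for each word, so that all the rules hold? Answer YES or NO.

YES

Candidates per position — 1:seiveil {N,A}; 2:vip {A,N}; 3:vip {A,N}; 4:prauchilm {A}; 5:gulous {V}; 6:klisnoup {A,V}; 7:prauchilm {A}; 8:seiveil {N,A}; 9:vrounu {A,V}; 10:gulous {V}.
One satisfying assignment: N A N A V V A A V V.
Check: rule 1 satisfied; rule 2 satisfied; rule 3 satisfied; rule 4 satisfied; rule 5 satisfied.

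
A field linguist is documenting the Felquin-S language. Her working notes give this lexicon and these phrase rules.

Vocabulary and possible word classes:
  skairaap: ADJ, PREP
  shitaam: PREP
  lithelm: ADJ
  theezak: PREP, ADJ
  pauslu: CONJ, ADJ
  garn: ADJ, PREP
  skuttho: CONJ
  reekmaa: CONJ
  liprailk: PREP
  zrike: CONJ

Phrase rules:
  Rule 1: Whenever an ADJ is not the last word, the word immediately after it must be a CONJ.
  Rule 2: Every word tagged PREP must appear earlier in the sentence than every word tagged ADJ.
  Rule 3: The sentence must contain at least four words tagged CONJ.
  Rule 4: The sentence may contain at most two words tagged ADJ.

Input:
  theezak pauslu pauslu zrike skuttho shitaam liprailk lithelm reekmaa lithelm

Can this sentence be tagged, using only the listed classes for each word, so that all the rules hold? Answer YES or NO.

YES

Candidates per position — 1:theezak {PREP,ADJ}; 2:pauslu {CONJ,ADJ}; 3:pauslu {CONJ,ADJ}; 4:zrike {CONJ}; 5:skuttho {CONJ}; 6:shitaam {PREP}; 7:liprailk {PREP}; 8:lithelm {ADJ}; 9:reekmaa {CONJ}; 10:lithelm {ADJ}.
One satisfying assignment: PREP CONJ CONJ CONJ CONJ PREP PREP ADJ CONJ ADJ.
Verifying each rule — rule 1 ✓; rule 2 ✓; rule 3 ✓; rule 4 ✓.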